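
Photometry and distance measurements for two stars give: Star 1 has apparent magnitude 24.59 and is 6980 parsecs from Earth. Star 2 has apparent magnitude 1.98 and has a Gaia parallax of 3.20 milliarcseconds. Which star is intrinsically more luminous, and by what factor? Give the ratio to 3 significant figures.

Star 1: M = m − 5 log₁₀ d + 5 = 24.59 − 5·3.8439 + 5 = 10.371
Star 2: p = 3.20 mas = 3.20×10^-3″ → d = 1/p = 312.5 pc
Star 2: M = m − 5 log₁₀ d + 5 = 1.98 − 5·2.4949 + 5 = -5.494
ΔM = M_1 − M_2 = 10.371 − (-5.494) = 15.865; smaller M is more luminous → Star 2.
L ratio = 10^(0.4 |ΔM|) = 10^6.346 = 2.218×10^6

Star 2 is more luminous, by a factor of 2.22×10^6.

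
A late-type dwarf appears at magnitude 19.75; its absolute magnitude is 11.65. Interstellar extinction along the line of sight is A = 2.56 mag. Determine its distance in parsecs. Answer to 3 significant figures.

d ≈ 128 pc

m − M = 5 log₁₀(d/10 pc) + A  ⇒  19.75 − (11.65) − 2.56 = 5 log₁₀(d/10)
5.540 = 5 log₁₀(d/10)
log₁₀ d = (m − M − A)/5 + 1 = 2.1080
d = 10^2.1080 = 128.2 pc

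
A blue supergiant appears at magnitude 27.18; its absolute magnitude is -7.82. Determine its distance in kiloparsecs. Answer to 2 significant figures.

d ≈ 100000 kpc

μ = m − M = 35.000
m − M = 5 log₁₀ d − 5
log₁₀ d = (m − M)/5 + 1 = 8.0000
d = 10^8.0000 = 1.000×10^8 pc
= 100000 kpc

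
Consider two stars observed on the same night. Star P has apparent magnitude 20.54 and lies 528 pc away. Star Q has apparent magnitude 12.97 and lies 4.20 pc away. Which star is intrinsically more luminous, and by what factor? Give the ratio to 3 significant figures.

Star P: M = m − 5 log₁₀ d + 5 = 20.54 − 5·2.7226 + 5 = 11.927
Star Q: M = m − 5 log₁₀ d + 5 = 12.97 − 5·0.6232 + 5 = 14.854
ΔM = M_P − M_Q = 11.927 − (14.854) = -2.927; smaller M is more luminous → Star P.
L ratio = 10^(0.4 |ΔM|) = 10^1.171 = 14.82

Star P is more luminous, by a factor of 14.8.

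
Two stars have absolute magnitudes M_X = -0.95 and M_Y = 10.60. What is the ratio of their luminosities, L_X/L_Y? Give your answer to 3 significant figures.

ΔM = M_X − M_Y = -11.55
L_X/L_Y = 10^(−0.4 ΔM) = 10^4.620 = 41690

L_X/L_Y ≈ 41700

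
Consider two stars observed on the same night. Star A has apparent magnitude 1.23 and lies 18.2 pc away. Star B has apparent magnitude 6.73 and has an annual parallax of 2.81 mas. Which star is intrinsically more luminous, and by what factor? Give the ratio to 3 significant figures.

Star B is more luminous, by a factor of 2.41.

Star A: M = m − 5 log₁₀ d + 5 = 1.23 − 5·1.2601 + 5 = -0.070
Star B: p = 2.81 mas = 2.81×10^-3″ → d = 1/p = 355.9 pc
Star B: M = m − 5 log₁₀ d + 5 = 6.73 − 5·2.5513 + 5 = -1.026
ΔM = M_A − M_B = -0.070 − (-1.026) = 0.956; smaller M is more luminous → Star B.
L ratio = 10^(0.4 |ΔM|) = 10^0.382 = 2.412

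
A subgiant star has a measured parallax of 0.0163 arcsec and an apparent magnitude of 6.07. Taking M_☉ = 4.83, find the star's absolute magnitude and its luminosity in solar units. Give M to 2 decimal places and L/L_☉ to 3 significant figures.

M ≈ 2.13; L/L_☉ ≈ 12.0

d = 1/p = 1/0.0163″ = 61.35 pc
M = m − 5 log₁₀ d + 5 = 6.07 − 5·1.7878 + 5 = 2.131
M − M_☉ = 2.131 − 4.83 = -2.699
L/L_☉ = 10^(−0.4 × -2.699) = 12.01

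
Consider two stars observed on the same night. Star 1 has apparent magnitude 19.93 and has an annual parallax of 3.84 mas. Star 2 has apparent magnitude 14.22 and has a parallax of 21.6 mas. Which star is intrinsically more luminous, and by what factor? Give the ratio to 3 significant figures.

Star 1: p = 3.84 mas = 3.84×10^-3″ → d = 1/p = 260.4 pc
Star 1: M = m − 5 log₁₀ d + 5 = 19.93 − 5·2.4157 + 5 = 12.852
Star 2: p = 21.6 mas = 0.0216″ → d = 1/p = 46.30 pc
Star 2: M = m − 5 log₁₀ d + 5 = 14.22 − 5·1.6655 + 5 = 10.892
ΔM = M_1 − M_2 = 12.852 − (10.892) = 1.959; smaller M is more luminous → Star 2.
L ratio = 10^(0.4 |ΔM|) = 10^0.784 = 6.078

Star 2 is more luminous, by a factor of 6.08.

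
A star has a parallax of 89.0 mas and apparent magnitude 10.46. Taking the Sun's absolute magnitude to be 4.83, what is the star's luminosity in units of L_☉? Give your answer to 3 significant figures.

L/L_☉ ≈ 7.07×10^-3

d = 1/p = 1000/89.0 mas = 11.24 pc
M = m − 5 log₁₀ d + 5 = 10.46 − 5·1.0506 + 5 = 10.207
M − M_☉ = 10.207 − 4.83 = 5.377
L/L_☉ = 10^(−0.4 × 5.377) = 7.067×10^-3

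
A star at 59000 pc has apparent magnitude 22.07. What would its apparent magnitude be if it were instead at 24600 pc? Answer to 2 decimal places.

Flux ∝ 1/d², so Δm = 5 log₁₀(d₂/d₁) = 5 log₁₀(24600/59000) = -1.900
m₂ = m₁ + Δm = 22.07 + (-1.900) = 20.170

m ≈ 20.17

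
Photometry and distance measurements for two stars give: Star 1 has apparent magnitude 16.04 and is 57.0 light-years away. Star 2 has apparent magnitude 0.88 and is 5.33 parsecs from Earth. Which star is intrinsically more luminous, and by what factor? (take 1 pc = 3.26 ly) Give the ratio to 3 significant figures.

Star 2 is more luminous, by a factor of 108000.

Star 1: d = 57.0 ly / 3.26 = 17.48 pc
Star 1: M = m − 5 log₁₀ d + 5 = 16.04 − 5·1.2427 + 5 = 14.827
Star 2: M = m − 5 log₁₀ d + 5 = 0.88 − 5·0.7267 + 5 = 2.246
ΔM = M_1 − M_2 = 14.827 − (2.246) = 12.580; smaller M is more luminous → Star 2.
L ratio = 10^(0.4 |ΔM|) = 10^5.032 = 107700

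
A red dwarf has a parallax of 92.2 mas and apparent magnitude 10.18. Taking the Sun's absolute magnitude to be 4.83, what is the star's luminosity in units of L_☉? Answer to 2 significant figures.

d = 1/p = 1000/92.2 mas = 10.85 pc
M = m − 5 log₁₀ d + 5 = 10.18 − 5·1.0353 + 5 = 10.004
M − M_☉ = 10.004 − 4.83 = 5.174
L/L_☉ = 10^(−0.4 × 5.174) = 8.522×10^-3

L/L_☉ ≈ 8.5×10^-3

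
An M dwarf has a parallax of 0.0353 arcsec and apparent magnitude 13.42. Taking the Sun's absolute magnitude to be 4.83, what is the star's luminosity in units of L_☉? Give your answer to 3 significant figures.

L/L_☉ ≈ 2.94×10^-3

d = 1/p = 1/0.0353″ = 28.33 pc
M = m − 5 log₁₀ d + 5 = 13.42 − 5·1.4522 + 5 = 11.159
M − M_☉ = 11.159 − 4.83 = 6.329
L/L_☉ = 10^(−0.4 × 6.329) = 2.941×10^-3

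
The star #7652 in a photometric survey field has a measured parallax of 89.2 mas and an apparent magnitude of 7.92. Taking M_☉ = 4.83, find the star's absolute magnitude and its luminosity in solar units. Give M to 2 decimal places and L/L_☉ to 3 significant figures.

M ≈ 7.67; L/L_☉ ≈ 0.0730

d = 1/p = 1000/89.2 mas = 11.21 pc
M = m − 5 log₁₀ d + 5 = 7.92 − 5·1.0496 + 5 = 7.672
M − M_☉ = 7.672 − 4.83 = 2.842
L/L_☉ = 10^(−0.4 × 2.842) = 0.07299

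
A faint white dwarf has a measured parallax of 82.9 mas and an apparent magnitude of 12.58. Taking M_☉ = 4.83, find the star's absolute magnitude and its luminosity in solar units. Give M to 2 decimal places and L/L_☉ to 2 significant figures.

M ≈ 12.17; L/L_☉ ≈ 1.2×10^-3

d = 1/p = 1000/82.9 mas = 12.06 pc
M = m − 5 log₁₀ d + 5 = 12.58 − 5·1.0814 + 5 = 12.173
M − M_☉ = 12.173 − 4.83 = 7.343
L/L_☉ = 10^(−0.4 × 7.343) = 1.156×10^-3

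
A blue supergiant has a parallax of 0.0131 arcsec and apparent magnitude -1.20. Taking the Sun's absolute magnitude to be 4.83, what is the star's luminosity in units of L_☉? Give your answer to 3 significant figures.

d = 1/p = 1/0.0131″ = 76.34 pc
M = m − 5 log₁₀ d + 5 = -1.20 − 5·1.8827 + 5 = -5.614
M − M_☉ = -5.614 − 4.83 = -10.444
L/L_☉ = 10^(−0.4 × -10.444) = 15050

L/L_☉ ≈ 15000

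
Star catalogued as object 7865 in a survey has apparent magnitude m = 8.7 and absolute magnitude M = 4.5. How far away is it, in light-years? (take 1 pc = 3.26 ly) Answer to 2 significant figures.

d ≈ 230 ly

Distance modulus: m − M = 8.7 − (4.5) = 4.200
m − M = 5 log₁₀ d − 5
log₁₀ d = (m − M)/5 + 1 = 1.8400
d = 10^1.8400 = 69.18 pc
= 225.5 ly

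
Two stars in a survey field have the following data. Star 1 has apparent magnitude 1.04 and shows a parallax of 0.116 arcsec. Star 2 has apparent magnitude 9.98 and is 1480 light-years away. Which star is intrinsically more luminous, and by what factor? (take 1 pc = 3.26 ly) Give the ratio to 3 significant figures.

Star 1: d = 1/p = 1/0.116″ = 8.621 pc
Star 1: M = m − 5 log₁₀ d + 5 = 1.04 − 5·0.9355 + 5 = 1.362
Star 2: d = 1480 ly / 3.26 = 454.0 pc
Star 2: M = m − 5 log₁₀ d + 5 = 9.98 − 5·2.6570 + 5 = 1.695
ΔM = M_1 − M_2 = 1.362 − (1.695) = -0.332; smaller M is more luminous → Star 1.
L ratio = 10^(0.4 |ΔM|) = 10^0.133 = 1.358

Star 1 is more luminous, by a factor of 1.36.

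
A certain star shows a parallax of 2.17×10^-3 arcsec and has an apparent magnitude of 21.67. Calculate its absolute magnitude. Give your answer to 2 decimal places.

d = 1/p = 1/2.17×10^-3″ = 460.8 pc
5 log₁₀(d/10 pc) = 5 log₁₀(460.8) − 5 = 8.318
M = m − 5 log₁₀(d/10) = 21.67 − 8.318 = 13.352

M ≈ 13.35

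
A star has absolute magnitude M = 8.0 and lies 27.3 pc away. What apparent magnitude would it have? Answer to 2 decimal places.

m ≈ 10.18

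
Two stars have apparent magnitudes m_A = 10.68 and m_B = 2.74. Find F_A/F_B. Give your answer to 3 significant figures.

F_A/F_B ≈ 6.67×10^-4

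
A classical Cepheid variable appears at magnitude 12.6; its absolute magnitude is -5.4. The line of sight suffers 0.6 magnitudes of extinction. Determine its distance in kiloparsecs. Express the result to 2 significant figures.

d ≈ 30 kpc

m − M = 5 log₁₀(d/10 pc) + A  ⇒  12.6 − (-5.4) − 0.6 = 5 log₁₀(d/10)
17.400 = 5 log₁₀(d/10)
log₁₀ d = (m − M − A)/5 + 1 = 4.4800
d = 10^4.4800 = 30200 pc
= 30.20 kpc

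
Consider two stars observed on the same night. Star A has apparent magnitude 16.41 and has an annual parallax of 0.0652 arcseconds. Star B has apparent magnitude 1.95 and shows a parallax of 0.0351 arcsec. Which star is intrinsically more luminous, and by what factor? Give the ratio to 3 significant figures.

Star A: d = 1/p = 1/0.0652″ = 15.34 pc
Star A: M = m − 5 log₁₀ d + 5 = 16.41 − 5·1.1858 + 5 = 15.481
Star B: d = 1/p = 1/0.0351″ = 28.49 pc
Star B: M = m − 5 log₁₀ d + 5 = 1.95 − 5·1.4547 + 5 = -0.323
ΔM = M_A − M_B = 15.481 − (-0.323) = 15.805; smaller M is more luminous → Star B.
L ratio = 10^(0.4 |ΔM|) = 10^6.322 = 2.098×10^6

Star B is more luminous, by a factor of 2.10×10^6.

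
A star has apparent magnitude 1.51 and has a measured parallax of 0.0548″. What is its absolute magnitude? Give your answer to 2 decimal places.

d = 1/p = 1/0.0548″ = 18.25 pc
5 log₁₀(d/10 pc) = 5 log₁₀(18.25) − 5 = 1.306
M = m − 5 log₁₀(d/10) = 1.51 − 1.306 = 0.204

M ≈ 0.20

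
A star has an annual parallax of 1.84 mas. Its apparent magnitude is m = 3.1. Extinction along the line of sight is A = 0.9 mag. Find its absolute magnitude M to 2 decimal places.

M ≈ -6.48

p = 1.84 mas = 1.84×10^-3″ → d = 1/p = 543.5 pc
5 log₁₀(d/10 pc) = 5 log₁₀(543.5) − 5 = 8.676
M = m − 5 log₁₀(d/10) − A = 3.1 − 8.676 − 0.9 = -6.476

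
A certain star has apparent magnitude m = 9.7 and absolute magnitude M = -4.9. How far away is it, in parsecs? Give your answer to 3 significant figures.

d ≈ 8320 pc

Distance modulus: m − M = 9.7 − (-4.9) = 14.600
m − M = 5 log₁₀ d − 5
log₁₀ d = (m − M)/5 + 1 = 3.9200
d = 10^3.9200 = 8318 pc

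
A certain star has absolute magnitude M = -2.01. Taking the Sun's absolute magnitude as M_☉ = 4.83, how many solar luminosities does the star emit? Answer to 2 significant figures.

L/L_☉ ≈ 540

M − M_☉ = -2.01 − 4.83 = -6.840
L/L_☉ = 10^(−0.4 (M − M_☉)) = 10^2.736 = 544.5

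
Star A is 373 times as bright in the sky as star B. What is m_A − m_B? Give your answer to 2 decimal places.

m_A − m_B ≈ -6.43

Pogson: Δm = −2.5 log₁₀(ratio) = −2.5 log₁₀(373) = −2.5 × 2.5717 = -6.429
Star A is brighter, so it has the smaller magnitude: the difference is negative.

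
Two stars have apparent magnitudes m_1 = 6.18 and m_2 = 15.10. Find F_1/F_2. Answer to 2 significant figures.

Magnitude difference = -8.92
Flux ratio = 10^(−0.4 Δm) = 10^(−0.4 × -8.92) = 10^3.568 = 3698

F_1/F_2 ≈ 3700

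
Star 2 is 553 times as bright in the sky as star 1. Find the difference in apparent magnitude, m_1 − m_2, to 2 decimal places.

Pogson: Δm = −2.5 log₁₀(ratio) = −2.5 log₁₀(553) = −2.5 × 2.7427 = -6.857
Star 2 is brighter so has the smaller magnitude: m_1 − m_2 is positive.

m_1 − m_2 ≈ 6.86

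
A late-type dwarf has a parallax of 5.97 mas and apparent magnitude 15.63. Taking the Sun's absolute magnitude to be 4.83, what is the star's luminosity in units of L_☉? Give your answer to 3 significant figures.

d = 1/p = 1000/5.97 mas = 167.5 pc
M = m − 5 log₁₀ d + 5 = 15.63 − 5·2.2240 + 5 = 9.510
M − M_☉ = 9.510 − 4.83 = 4.680
L/L_☉ = 10^(−0.4 × 4.680) = 0.01343

L/L_☉ ≈ 0.0134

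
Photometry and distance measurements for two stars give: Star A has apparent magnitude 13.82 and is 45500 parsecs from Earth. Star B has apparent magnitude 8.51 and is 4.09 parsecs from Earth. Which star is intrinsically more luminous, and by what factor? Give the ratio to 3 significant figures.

Star A is more luminous, by a factor of 930000.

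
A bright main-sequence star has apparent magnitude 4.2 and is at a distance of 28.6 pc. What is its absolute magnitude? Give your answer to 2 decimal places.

5 log₁₀(d/10 pc) = 5 log₁₀(28.60) − 5 = 2.282
M = m − 5 log₁₀(d/10) = 4.2 − 2.282 = 1.918

M ≈ 1.92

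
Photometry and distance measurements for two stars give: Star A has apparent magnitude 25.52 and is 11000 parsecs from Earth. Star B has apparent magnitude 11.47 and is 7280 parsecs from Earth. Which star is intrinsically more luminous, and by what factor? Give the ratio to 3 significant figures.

Star B is more luminous, by a factor of 183000.

Star A: M = m − 5 log₁₀ d + 5 = 25.52 − 5·4.0414 + 5 = 10.313
Star B: M = m − 5 log₁₀ d + 5 = 11.47 − 5·3.8621 + 5 = -2.841
ΔM = M_A − M_B = 10.313 − (-2.841) = 13.154; smaller M is more luminous → Star B.
L ratio = 10^(0.4 |ΔM|) = 10^5.261 = 182600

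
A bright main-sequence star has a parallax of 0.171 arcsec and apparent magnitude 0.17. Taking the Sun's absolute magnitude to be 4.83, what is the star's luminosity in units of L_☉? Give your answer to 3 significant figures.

L/L_☉ ≈ 25.0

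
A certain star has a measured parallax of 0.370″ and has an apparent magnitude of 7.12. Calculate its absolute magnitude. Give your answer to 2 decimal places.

M ≈ 9.96

d = 1/p = 1/0.370″ = 2.703 pc
5 log₁₀(d/10 pc) = 5 log₁₀(2.703) − 5 = -2.841
M = m − 5 log₁₀(d/10) = 7.12 + 2.841 = 9.961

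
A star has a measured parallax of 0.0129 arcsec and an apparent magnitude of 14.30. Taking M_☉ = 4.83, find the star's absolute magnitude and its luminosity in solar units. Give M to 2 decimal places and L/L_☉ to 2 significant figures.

d = 1/p = 1/0.0129″ = 77.52 pc
M = m − 5 log₁₀ d + 5 = 14.30 − 5·1.8894 + 5 = 9.853
M − M_☉ = 9.853 − 4.83 = 5.023
L/L_☉ = 10^(−0.4 × 5.023) = 9.791×10^-3

M ≈ 9.85; L/L_☉ ≈ 9.8×10^-3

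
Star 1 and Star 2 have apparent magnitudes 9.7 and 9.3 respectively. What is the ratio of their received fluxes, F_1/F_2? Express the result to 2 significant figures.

F_1/F_2 ≈ 0.69

Magnitude difference = 0.4
Flux ratio = 10^(−0.4 Δm) = 10^(−0.4 × 0.4) = 10^-0.160 = 0.6918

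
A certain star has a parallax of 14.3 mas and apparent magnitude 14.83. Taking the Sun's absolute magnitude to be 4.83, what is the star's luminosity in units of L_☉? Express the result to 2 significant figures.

L/L_☉ ≈ 4.9×10^-3

d = 1/p = 1000/14.3 mas = 69.93 pc
M = m − 5 log₁₀ d + 5 = 14.83 − 5·1.8447 + 5 = 10.607
M − M_☉ = 10.607 − 4.83 = 5.777
L/L_☉ = 10^(−0.4 × 5.777) = 4.890×10^-3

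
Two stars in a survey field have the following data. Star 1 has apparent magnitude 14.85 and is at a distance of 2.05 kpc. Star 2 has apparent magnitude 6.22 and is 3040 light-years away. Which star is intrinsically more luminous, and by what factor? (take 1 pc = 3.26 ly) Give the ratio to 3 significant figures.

Star 1: d = 2.05 kpc = 2050 pc
Star 1: M = m − 5 log₁₀ d + 5 = 14.85 − 5·3.3118 + 5 = 3.291
Star 2: d = 3040 ly / 3.26 = 932.5 pc
Star 2: M = m − 5 log₁₀ d + 5 = 6.22 − 5·2.9697 + 5 = -3.628
ΔM = M_1 − M_2 = 3.291 − (-3.628) = 6.920; smaller M is more luminous → Star 2.
L ratio = 10^(0.4 |ΔM|) = 10^2.768 = 585.9

Star 2 is more luminous, by a factor of 586.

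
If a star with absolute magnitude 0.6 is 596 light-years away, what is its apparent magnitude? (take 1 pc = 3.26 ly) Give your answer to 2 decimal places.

d = 596 ly / 3.26 = 182.8 pc
m = M + 5 log₁₀ d − 5 = 0.6 + 5·2.2620 − 5 = 6.910

m ≈ 6.91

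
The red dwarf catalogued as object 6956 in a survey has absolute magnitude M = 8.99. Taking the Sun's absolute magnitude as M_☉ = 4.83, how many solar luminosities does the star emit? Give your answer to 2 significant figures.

M − M_☉ = 8.99 − 4.83 = 4.160
L/L_☉ = 10^(−0.4 (M − M_☉)) = 10^-1.664 = 0.02168

L/L_☉ ≈ 0.022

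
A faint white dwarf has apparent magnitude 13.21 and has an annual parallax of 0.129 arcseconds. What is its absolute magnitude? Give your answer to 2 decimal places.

M ≈ 13.76

d = 1/p = 1/0.129″ = 7.752 pc
5 log₁₀(d/10 pc) = 5 log₁₀(7.752) − 5 = -0.553
M = m − 5 log₁₀(d/10) = 13.21 + 0.553 = 13.763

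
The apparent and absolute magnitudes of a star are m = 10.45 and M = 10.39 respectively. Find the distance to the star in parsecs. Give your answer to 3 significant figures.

d ≈ 10.3 pc

μ = m − M = 0.060
m − M = 5 log₁₀ d − 5
log₁₀ d = (m − M)/5 + 1 = 1.0120
d = 10^1.0120 = 10.28 pc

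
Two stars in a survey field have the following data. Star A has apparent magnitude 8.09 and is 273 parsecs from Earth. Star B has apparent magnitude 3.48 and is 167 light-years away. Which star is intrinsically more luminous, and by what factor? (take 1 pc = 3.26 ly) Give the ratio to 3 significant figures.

Star A: M = m − 5 log₁₀ d + 5 = 8.09 − 5·2.4362 + 5 = 0.909
Star B: d = 167 ly / 3.26 = 51.23 pc
Star B: M = m − 5 log₁₀ d + 5 = 3.48 − 5·1.7095 + 5 = -0.067
ΔM = M_A − M_B = 0.909 − (-0.067) = 0.977; smaller M is more luminous → Star B.
L ratio = 10^(0.4 |ΔM|) = 10^0.391 = 2.459

Star B is more luminous, by a factor of 2.46.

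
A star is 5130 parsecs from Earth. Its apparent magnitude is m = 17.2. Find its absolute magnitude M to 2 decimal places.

M ≈ 3.65

5 log₁₀(d/10 pc) = 5 log₁₀(5130) − 5 = 13.551
M = m − 5 log₁₀(d/10) = 17.2 − 13.551 = 3.649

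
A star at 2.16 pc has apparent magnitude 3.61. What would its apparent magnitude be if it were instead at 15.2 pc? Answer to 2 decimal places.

m ≈ 7.85

Flux ∝ 1/d², so Δm = 5 log₁₀(d₂/d₁) = 5 log₁₀(15.2/2.16) = 4.237
m₂ = m₁ + Δm = 3.61 + (4.237) = 7.847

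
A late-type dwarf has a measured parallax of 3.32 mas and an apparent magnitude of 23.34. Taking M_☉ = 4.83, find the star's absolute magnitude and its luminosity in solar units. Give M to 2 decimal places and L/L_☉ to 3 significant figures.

M ≈ 15.95; L/L_☉ ≈ 3.58×10^-5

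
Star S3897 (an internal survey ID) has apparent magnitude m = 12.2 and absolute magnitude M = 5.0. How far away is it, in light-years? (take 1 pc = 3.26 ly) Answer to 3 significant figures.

μ = m − M = 7.200
m − M = 5 log₁₀ d − 5
log₁₀ d = (m − M)/5 + 1 = 2.4400
d = 10^2.4400 = 275.4 pc
= 897.9 ly

d ≈ 898 ly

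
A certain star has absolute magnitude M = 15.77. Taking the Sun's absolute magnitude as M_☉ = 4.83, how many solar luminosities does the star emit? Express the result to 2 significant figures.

L/L_☉ ≈ 4.2×10^-5

M − M_☉ = 15.77 − 4.83 = 10.940
L/L_☉ = 10^(−0.4 (M − M_☉)) = 10^-4.376 = 4.207×10^-5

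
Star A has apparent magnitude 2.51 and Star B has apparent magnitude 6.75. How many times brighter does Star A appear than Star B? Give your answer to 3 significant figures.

49.7

Magnitude difference = -4.24
Flux ratio = 10^(−0.4 Δm) = 10^(−0.4 × -4.24) = 10^1.696 = 49.66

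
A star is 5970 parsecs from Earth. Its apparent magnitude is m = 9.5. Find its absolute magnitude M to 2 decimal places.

M ≈ -4.38

5 log₁₀(d/10 pc) = 5 log₁₀(5970) − 5 = 13.880
M = m − 5 log₁₀(d/10) = 9.5 − 13.880 = -4.380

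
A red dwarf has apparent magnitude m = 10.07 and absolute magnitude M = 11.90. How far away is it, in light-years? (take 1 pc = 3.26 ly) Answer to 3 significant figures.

μ = m − M = -1.830
m − M = 5 log₁₀ d − 5
log₁₀ d = (m − M)/5 + 1 = 0.6340
d = 10^0.6340 = 4.305 pc
= 14.04 ly

d ≈ 14.0 ly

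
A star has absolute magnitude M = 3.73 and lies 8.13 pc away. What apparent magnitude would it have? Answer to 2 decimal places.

m ≈ 3.28

m = M + 5 log₁₀ d − 5 = 3.73 + 5·0.9101 − 5 = 3.280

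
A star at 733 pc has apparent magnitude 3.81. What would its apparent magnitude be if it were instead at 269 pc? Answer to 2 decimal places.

m ≈ 1.63

Flux ∝ 1/d², so Δm = 5 log₁₀(d₂/d₁) = 5 log₁₀(269/733) = -2.177
m₂ = m₁ + Δm = 3.81 + (-2.177) = 1.633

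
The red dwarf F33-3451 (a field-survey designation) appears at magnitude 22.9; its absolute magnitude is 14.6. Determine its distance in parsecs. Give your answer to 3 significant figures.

d ≈ 457 pc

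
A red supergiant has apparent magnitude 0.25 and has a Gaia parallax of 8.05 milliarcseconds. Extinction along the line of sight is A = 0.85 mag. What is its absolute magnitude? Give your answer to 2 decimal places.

p = 8.05 mas = 8.05×10^-3″ → d = 1/p = 124.2 pc
5 log₁₀(d/10 pc) = 5 log₁₀(124.2) − 5 = 5.471
M = m − 5 log₁₀(d/10) − A = 0.25 − 5.471 − 0.85 = -6.071

M ≈ -6.07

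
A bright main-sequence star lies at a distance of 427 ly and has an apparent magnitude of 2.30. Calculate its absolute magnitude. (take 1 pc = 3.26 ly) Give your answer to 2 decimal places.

d = 427 ly / 3.26 = 131.0 pc
5 log₁₀(d/10 pc) = 5 log₁₀(131.0) − 5 = 5.586
M = m − 5 log₁₀(d/10) = 2.30 − 5.586 = -3.286

M ≈ -3.29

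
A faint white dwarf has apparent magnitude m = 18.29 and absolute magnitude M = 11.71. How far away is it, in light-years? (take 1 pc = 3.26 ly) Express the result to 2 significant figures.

μ = m − M = 6.580
m − M = 5 log₁₀ d − 5
log₁₀ d = (m − M)/5 + 1 = 2.3160
d = 10^2.3160 = 207.0 pc
= 674.9 ly

d ≈ 670 ly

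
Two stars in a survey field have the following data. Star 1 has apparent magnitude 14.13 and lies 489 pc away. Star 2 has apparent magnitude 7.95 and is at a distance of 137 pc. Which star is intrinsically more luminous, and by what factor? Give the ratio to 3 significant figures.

Star 1: M = m − 5 log₁₀ d + 5 = 14.13 − 5·2.6893 + 5 = 5.683
Star 2: M = m − 5 log₁₀ d + 5 = 7.95 − 5·2.1367 + 5 = 2.266
ΔM = M_1 − M_2 = 5.683 − (2.266) = 3.417; smaller M is more luminous → Star 2.
L ratio = 10^(0.4 |ΔM|) = 10^1.367 = 23.27

Star 2 is more luminous, by a factor of 23.3.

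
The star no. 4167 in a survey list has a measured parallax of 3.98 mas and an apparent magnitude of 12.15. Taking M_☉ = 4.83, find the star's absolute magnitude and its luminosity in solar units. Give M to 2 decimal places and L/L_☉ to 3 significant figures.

M ≈ 5.15; L/L_☉ ≈ 0.745

d = 1/p = 1000/3.98 mas = 251.3 pc
M = m − 5 log₁₀ d + 5 = 12.15 − 5·2.4001 + 5 = 5.149
M − M_☉ = 5.149 − 4.83 = 0.319
L/L_☉ = 10^(−0.4 × 0.319) = 0.7451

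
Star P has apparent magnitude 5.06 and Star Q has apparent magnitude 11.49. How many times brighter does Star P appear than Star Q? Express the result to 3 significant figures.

373

Magnitude difference = -6.43
Flux ratio = 10^(−0.4 Δm) = 10^(−0.4 × -6.43) = 10^2.572 = 373.3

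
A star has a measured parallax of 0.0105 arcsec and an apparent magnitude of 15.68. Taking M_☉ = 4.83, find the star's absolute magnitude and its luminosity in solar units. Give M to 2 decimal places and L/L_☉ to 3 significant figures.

M ≈ 10.79; L/L_☉ ≈ 4.15×10^-3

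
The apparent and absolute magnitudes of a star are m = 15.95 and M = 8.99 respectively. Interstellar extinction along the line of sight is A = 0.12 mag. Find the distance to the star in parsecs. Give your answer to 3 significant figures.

d ≈ 233 pc

m − M = 5 log₁₀(d/10 pc) + A  ⇒  15.95 − (8.99) − 0.12 = 5 log₁₀(d/10)
6.840 = 5 log₁₀(d/10)
log₁₀ d = (m − M − A)/5 + 1 = 2.3680
d = 10^2.3680 = 233.3 pc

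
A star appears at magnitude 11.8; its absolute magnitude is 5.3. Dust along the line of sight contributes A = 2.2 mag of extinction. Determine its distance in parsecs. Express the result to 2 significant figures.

m − M = 5 log₁₀(d/10 pc) + A  ⇒  11.8 − (5.3) − 2.2 = 5 log₁₀(d/10)
4.300 = 5 log₁₀(d/10)
log₁₀ d = (m − M − A)/5 + 1 = 1.8600
d = 10^1.8600 = 72.44 pc

d ≈ 72 pc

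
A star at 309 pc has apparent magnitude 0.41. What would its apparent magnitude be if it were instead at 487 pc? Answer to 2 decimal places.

Flux ∝ 1/d², so Δm = 5 log₁₀(d₂/d₁) = 5 log₁₀(487/309) = 0.988
m₂ = m₁ + Δm = 0.41 + (0.988) = 1.398

m ≈ 1.40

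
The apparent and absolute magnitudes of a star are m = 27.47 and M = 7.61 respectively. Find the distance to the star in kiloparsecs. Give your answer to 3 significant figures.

d ≈ 93.8 kpc

μ = m − M = 19.860
m − M = 5 log₁₀ d − 5
log₁₀ d = (m − M)/5 + 1 = 4.9720
d = 10^4.9720 = 93760 pc
= 93.76 kpc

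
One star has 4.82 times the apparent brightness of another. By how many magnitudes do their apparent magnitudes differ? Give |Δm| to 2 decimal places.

Pogson: Δm = −2.5 log₁₀(ratio) = −2.5 log₁₀(4.82) = −2.5 × 0.6830 = -1.708

|Δm| ≈ 1.71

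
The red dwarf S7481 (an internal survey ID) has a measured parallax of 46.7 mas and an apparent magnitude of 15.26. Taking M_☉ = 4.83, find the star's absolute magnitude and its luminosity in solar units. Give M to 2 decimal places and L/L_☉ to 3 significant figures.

M ≈ 13.61; L/L_☉ ≈ 3.09×10^-4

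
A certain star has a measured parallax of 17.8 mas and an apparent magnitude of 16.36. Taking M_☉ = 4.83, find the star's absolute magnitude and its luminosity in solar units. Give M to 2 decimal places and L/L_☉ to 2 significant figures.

d = 1/p = 1000/17.8 mas = 56.18 pc
M = m − 5 log₁₀ d + 5 = 16.36 − 5·1.7496 + 5 = 12.612
M − M_☉ = 12.612 − 4.83 = 7.782
L/L_☉ = 10^(−0.4 × 7.782) = 7.712×10^-4

M ≈ 12.61; L/L_☉ ≈ 7.7×10^-4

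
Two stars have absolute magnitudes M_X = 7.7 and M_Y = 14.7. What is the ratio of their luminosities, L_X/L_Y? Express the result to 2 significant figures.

ΔM = M_X − M_Y = -7.0
L_X/L_Y = 10^(−0.4 ΔM) = 10^2.800 = 631.0

L_X/L_Y ≈ 630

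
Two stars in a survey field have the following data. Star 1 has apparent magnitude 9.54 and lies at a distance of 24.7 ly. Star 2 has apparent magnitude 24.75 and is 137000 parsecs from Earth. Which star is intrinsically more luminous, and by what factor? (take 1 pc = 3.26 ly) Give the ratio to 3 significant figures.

Star 2 is more luminous, by a factor of 269.

Star 1: d = 24.7 ly / 3.26 = 7.577 pc
Star 1: M = m − 5 log₁₀ d + 5 = 9.54 − 5·0.8795 + 5 = 10.143
Star 2: M = m − 5 log₁₀ d + 5 = 24.75 − 5·5.1367 + 5 = 4.066
ΔM = M_1 − M_2 = 10.143 − (4.066) = 6.076; smaller M is more luminous → Star 2.
L ratio = 10^(0.4 |ΔM|) = 10^2.430 = 269.5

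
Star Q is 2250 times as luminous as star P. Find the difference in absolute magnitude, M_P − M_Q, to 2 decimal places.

Pogson: ΔM = −2.5 log₁₀(ratio) = −2.5 log₁₀(2250) = −2.5 × 3.3522 = -8.380
Star Q is brighter so has the smaller magnitude: M_P − M_Q is positive.

M_P − M_Q ≈ 8.38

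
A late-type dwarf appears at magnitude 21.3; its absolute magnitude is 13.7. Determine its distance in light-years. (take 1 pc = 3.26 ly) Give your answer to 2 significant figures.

d ≈ 1100 ly

μ = m − M = 7.600
m − M = 5 log₁₀ d − 5
log₁₀ d = (m − M)/5 + 1 = 2.5200
d = 10^2.5200 = 331.1 pc
= 1079 ly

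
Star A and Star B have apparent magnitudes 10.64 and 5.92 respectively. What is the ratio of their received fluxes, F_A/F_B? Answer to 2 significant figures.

F_A/F_B ≈ 0.013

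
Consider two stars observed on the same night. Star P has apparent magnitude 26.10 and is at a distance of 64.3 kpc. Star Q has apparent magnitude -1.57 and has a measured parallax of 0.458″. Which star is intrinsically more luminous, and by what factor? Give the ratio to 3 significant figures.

Star Q is more luminous, by a factor of 135.

Star P: d = 64.3 kpc = 64300 pc
Star P: M = m − 5 log₁₀ d + 5 = 26.10 − 5·4.8082 + 5 = 7.059
Star Q: d = 1/p = 1/0.458″ = 2.183 pc
Star Q: M = m − 5 log₁₀ d + 5 = -1.57 − 5·0.3391 + 5 = 1.734
ΔM = M_P − M_Q = 7.059 − (1.734) = 5.325; smaller M is more luminous → Star Q.
L ratio = 10^(0.4 |ΔM|) = 10^2.130 = 134.8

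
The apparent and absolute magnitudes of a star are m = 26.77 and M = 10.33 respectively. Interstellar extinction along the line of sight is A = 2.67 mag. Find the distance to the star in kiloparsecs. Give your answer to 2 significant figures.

d ≈ 5.7 kpc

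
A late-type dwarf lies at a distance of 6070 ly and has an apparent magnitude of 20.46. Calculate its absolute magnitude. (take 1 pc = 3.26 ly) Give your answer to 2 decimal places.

d = 6070 ly / 3.26 = 1862 pc
5 log₁₀(d/10 pc) = 5 log₁₀(1862) − 5 = 11.350
M = m − 5 log₁₀(d/10) = 20.46 − 11.350 = 9.110

M ≈ 9.11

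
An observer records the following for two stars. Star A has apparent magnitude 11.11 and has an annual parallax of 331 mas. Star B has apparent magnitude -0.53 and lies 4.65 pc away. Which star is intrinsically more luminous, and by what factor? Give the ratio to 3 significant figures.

Star B is more luminous, by a factor of 107000.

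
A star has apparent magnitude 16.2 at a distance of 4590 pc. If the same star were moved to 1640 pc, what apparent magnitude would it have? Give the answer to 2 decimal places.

m ≈ 13.97

Flux ∝ 1/d², so Δm = 5 log₁₀(d₂/d₁) = 5 log₁₀(1640/4590) = -2.235
m₂ = m₁ + Δm = 16.2 + (-2.235) = 13.965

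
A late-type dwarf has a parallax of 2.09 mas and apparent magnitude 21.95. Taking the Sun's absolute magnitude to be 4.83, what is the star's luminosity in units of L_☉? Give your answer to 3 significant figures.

L/L_☉ ≈ 3.25×10^-4

d = 1/p = 1000/2.09 mas = 478.5 pc
M = m − 5 log₁₀ d + 5 = 21.95 − 5·2.6799 + 5 = 13.551
M − M_☉ = 13.551 − 4.83 = 8.721
L/L_☉ = 10^(−0.4 × 8.721) = 3.249×10^-4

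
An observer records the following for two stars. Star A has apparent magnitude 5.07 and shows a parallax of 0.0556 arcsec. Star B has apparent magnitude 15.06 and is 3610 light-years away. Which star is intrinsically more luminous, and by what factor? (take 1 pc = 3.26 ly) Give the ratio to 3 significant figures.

Star A: d = 1/p = 1/0.0556″ = 17.99 pc
Star A: M = m − 5 log₁₀ d + 5 = 5.07 − 5·1.2549 + 5 = 3.795
Star B: d = 3610 ly / 3.26 = 1107 pc
Star B: M = m − 5 log₁₀ d + 5 = 15.06 − 5·3.0443 + 5 = 4.839
ΔM = M_A − M_B = 3.795 − (4.839) = -1.043; smaller M is more luminous → Star A.
L ratio = 10^(0.4 |ΔM|) = 10^0.417 = 2.614

Star A is more luminous, by a factor of 2.61.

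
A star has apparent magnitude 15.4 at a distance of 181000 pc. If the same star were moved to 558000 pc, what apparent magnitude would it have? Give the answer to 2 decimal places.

m ≈ 17.84

Flux ∝ 1/d², so Δm = 5 log₁₀(d₂/d₁) = 5 log₁₀(558000/181000) = 2.445
m₂ = m₁ + Δm = 15.4 + (2.445) = 17.845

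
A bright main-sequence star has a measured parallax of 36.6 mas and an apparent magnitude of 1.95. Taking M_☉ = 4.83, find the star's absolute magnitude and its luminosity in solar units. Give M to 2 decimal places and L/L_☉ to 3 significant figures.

d = 1/p = 1000/36.6 mas = 27.32 pc
M = m − 5 log₁₀ d + 5 = 1.95 − 5·1.4365 + 5 = -0.233
M − M_☉ = -0.233 − 4.83 = -5.063
L/L_☉ = 10^(−0.4 × -5.063) = 105.9

M ≈ -0.23; L/L_☉ ≈ 106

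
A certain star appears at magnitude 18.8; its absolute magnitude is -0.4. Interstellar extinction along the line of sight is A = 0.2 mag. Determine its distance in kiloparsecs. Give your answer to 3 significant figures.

d ≈ 63.1 kpc

m − M = 5 log₁₀(d/10 pc) + A  ⇒  18.8 − (-0.4) − 0.2 = 5 log₁₀(d/10)
19.000 = 5 log₁₀(d/10)
log₁₀ d = (m − M − A)/5 + 1 = 4.8000
d = 10^4.8000 = 63100 pc
= 63.10 kpc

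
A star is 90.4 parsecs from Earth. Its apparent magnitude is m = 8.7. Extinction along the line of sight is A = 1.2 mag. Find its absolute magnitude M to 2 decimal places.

M ≈ 2.72

5 log₁₀(d/10 pc) = 5 log₁₀(90.40) − 5 = 4.781
M = m − 5 log₁₀(d/10) − A = 8.7 − 4.781 − 1.2 = 2.719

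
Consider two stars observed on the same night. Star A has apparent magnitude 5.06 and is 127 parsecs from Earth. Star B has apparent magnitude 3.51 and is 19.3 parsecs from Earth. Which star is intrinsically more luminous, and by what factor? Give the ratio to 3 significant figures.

Star A: M = m − 5 log₁₀ d + 5 = 5.06 − 5·2.1038 + 5 = -0.459
Star B: M = m − 5 log₁₀ d + 5 = 3.51 − 5·1.2856 + 5 = 2.082
ΔM = M_A − M_B = -0.459 − (2.082) = -2.541; smaller M is more luminous → Star A.
L ratio = 10^(0.4 |ΔM|) = 10^1.016 = 10.39

Star A is more luminous, by a factor of 10.4.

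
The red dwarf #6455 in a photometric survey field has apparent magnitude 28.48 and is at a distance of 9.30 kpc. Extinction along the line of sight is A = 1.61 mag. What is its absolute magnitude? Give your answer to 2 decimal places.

M ≈ 12.03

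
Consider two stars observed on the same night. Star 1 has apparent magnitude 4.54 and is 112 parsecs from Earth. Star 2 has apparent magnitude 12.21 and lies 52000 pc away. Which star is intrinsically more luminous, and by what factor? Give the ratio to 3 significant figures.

Star 1: M = m − 5 log₁₀ d + 5 = 4.54 − 5·2.0492 + 5 = -0.706
Star 2: M = m − 5 log₁₀ d + 5 = 12.21 − 5·4.7160 + 5 = -6.370
ΔM = M_1 − M_2 = -0.706 − (-6.370) = 5.664; smaller M is more luminous → Star 2.
L ratio = 10^(0.4 |ΔM|) = 10^2.266 = 184.3

Star 2 is more luminous, by a factor of 184.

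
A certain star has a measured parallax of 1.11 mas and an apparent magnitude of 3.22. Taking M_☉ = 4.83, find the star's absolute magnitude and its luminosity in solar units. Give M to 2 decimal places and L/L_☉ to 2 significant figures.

M ≈ -6.55; L/L_☉ ≈ 36000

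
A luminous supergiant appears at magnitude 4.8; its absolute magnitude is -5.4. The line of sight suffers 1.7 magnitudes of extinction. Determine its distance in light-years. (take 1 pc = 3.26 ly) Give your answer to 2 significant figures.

m − M = 5 log₁₀(d/10 pc) + A  ⇒  4.8 − (-5.4) − 1.7 = 5 log₁₀(d/10)
8.500 = 5 log₁₀(d/10)
log₁₀ d = (m − M − A)/5 + 1 = 2.7000
d = 10^2.7000 = 501.2 pc
= 1634 ly

d ≈ 1600 ly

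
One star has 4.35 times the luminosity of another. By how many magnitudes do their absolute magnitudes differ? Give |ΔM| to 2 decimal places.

Pogson: ΔM = −2.5 log₁₀(ratio) = −2.5 log₁₀(4.35) = −2.5 × 0.6385 = -1.596

|ΔM| ≈ 1.60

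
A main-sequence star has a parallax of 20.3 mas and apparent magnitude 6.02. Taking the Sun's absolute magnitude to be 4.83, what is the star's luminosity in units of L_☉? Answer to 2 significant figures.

L/L_☉ ≈ 8.1

d = 1/p = 1000/20.3 mas = 49.26 pc
M = m − 5 log₁₀ d + 5 = 6.02 − 5·1.6925 + 5 = 2.557
M − M_☉ = 2.557 − 4.83 = -2.273
L/L_☉ = 10^(−0.4 × -2.273) = 8.110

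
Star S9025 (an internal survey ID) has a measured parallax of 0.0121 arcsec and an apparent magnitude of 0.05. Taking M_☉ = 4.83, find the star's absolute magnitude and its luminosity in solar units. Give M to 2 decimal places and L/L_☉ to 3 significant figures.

M ≈ -4.54; L/L_☉ ≈ 5580

d = 1/p = 1/0.0121″ = 82.64 pc
M = m − 5 log₁₀ d + 5 = 0.05 − 5·1.9172 + 5 = -4.536
M − M_☉ = -4.536 − 4.83 = -9.366
L/L_☉ = 10^(−0.4 × -9.366) = 5577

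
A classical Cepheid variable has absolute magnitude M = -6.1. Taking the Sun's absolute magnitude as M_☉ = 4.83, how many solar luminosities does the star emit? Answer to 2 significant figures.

L/L_☉ ≈ 24000

M − M_☉ = -6.1 − 4.83 = -10.930
L/L_☉ = 10^(−0.4 (M − M_☉)) = 10^4.372 = 23550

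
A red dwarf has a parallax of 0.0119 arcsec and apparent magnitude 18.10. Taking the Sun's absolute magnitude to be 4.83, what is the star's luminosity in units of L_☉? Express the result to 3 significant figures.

d = 1/p = 1/0.0119″ = 84.03 pc
M = m − 5 log₁₀ d + 5 = 18.10 − 5·1.9245 + 5 = 13.478
M − M_☉ = 13.478 − 4.83 = 8.648
L/L_☉ = 10^(−0.4 × 8.648) = 3.475×10^-4

L/L_☉ ≈ 3.47×10^-4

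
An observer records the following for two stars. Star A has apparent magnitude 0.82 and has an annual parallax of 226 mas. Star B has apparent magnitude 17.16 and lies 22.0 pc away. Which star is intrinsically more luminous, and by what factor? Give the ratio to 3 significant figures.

Star A is more luminous, by a factor of 139000.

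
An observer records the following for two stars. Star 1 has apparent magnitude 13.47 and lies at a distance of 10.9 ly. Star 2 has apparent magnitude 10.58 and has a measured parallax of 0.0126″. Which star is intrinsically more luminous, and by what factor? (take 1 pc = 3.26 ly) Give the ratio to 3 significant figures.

Star 1: d = 10.9 ly / 3.26 = 3.344 pc
Star 1: M = m − 5 log₁₀ d + 5 = 13.47 − 5·0.5242 + 5 = 15.849
Star 2: d = 1/p = 1/0.0126″ = 79.37 pc
Star 2: M = m − 5 log₁₀ d + 5 = 10.58 − 5·1.8996 + 5 = 6.082
ΔM = M_1 − M_2 = 15.849 − (6.082) = 9.767; smaller M is more luminous → Star 2.
L ratio = 10^(0.4 |ΔM|) = 10^3.907 = 8069

Star 2 is more luminous, by a factor of 8070.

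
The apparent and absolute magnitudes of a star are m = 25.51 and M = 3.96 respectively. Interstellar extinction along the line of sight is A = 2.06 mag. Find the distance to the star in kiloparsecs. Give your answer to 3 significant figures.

m − M = 5 log₁₀(d/10 pc) + A  ⇒  25.51 − (3.96) − 2.06 = 5 log₁₀(d/10)
19.490 = 5 log₁₀(d/10)
log₁₀ d = (m − M − A)/5 + 1 = 4.8980
d = 10^4.8980 = 79070 pc
= 79.07 kpc

d ≈ 79.1 kpc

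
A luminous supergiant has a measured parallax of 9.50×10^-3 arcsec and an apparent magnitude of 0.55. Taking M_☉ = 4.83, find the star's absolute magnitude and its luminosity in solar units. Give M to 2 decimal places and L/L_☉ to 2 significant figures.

M ≈ -4.56; L/L_☉ ≈ 5700

d = 1/p = 1/9.50×10^-3″ = 105.3 pc
M = m − 5 log₁₀ d + 5 = 0.55 − 5·2.0223 + 5 = -4.561
M − M_☉ = -4.561 − 4.83 = -9.391
L/L_☉ = 10^(−0.4 × -9.391) = 5709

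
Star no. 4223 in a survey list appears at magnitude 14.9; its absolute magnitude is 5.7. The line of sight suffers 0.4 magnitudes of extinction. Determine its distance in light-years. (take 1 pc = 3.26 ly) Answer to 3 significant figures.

d ≈ 1880 ly

m − M = 5 log₁₀(d/10 pc) + A  ⇒  14.9 − (5.7) − 0.4 = 5 log₁₀(d/10)
8.800 = 5 log₁₀(d/10)
log₁₀ d = (m − M − A)/5 + 1 = 2.7600
d = 10^2.7600 = 575.4 pc
= 1876 ly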